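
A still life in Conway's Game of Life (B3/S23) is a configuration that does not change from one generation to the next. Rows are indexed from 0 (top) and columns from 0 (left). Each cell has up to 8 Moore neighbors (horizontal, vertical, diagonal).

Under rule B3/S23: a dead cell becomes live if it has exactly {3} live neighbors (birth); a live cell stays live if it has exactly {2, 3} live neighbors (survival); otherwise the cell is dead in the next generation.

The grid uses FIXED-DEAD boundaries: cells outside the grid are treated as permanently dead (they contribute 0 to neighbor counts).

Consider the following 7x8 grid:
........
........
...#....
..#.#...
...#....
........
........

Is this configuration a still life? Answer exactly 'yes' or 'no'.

Answer: yes

Derivation:
Compute generation 1 and compare to generation 0 (given above):
Generation 1:
........
........
...#....
..#.#...
...#....
........
........
The grids are IDENTICAL -> still life.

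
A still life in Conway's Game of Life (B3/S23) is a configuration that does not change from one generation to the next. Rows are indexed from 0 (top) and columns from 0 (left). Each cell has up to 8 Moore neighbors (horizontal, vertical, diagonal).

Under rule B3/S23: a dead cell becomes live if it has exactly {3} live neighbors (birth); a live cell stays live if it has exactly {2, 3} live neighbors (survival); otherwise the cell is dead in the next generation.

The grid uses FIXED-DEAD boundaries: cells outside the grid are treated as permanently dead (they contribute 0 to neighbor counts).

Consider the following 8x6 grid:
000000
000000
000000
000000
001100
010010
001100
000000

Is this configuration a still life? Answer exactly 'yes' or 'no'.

Answer: yes

Derivation:
Compute generation 1 and compare to generation 0 (given above):
Generation 1:
000000
000000
000000
000000
001100
010010
001100
000000
The grids are IDENTICAL -> still life.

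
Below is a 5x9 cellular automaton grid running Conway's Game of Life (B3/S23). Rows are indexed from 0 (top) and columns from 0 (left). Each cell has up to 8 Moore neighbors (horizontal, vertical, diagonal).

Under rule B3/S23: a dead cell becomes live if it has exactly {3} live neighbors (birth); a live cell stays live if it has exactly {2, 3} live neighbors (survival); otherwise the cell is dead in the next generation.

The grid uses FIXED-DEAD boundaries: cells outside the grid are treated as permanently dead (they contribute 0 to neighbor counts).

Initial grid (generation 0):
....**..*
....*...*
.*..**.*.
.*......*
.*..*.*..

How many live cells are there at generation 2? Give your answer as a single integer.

Answer: 16

Derivation:
Simulating step by step:
Generation 0 (given above): 14 live cells
Generation 1: 16 live cells
....**...
...*..***
....**.**
***.*.**.
.........
Generation 2: 16 live cells
....****.
...*....*
.**.*....
.*.**.***
.*.......
Population at generation 2: 16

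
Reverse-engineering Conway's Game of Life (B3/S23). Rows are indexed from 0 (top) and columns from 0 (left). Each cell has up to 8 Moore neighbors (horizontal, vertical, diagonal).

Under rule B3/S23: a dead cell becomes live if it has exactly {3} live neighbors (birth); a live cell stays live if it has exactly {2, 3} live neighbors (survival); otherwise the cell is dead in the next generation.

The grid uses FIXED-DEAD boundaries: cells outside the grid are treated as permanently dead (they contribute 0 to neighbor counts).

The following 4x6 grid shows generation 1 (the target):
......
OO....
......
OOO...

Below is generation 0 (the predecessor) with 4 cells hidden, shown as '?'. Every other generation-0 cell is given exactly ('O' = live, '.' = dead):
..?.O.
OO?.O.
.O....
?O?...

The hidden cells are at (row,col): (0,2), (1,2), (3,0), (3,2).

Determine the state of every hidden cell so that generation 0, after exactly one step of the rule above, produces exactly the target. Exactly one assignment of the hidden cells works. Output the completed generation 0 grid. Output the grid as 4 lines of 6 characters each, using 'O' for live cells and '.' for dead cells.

Hidden generation-0 cells (in order): (0,2), (1,2), (3,0), (3,2).
A hidden cell only influences target cells in its own 3x3 neighborhood. Try each of the 2^4 = 16 assignments, step the completed generation 0 forward once under B3/S23, and compare with the target:
  (0,2)=. (1,2)=. (3,0)=. (3,2)=. -> step gives (2,1)='O' but target has '.' -> reject
  (0,2)=. (1,2)=. (3,0)=. (3,2)=O -> step gives (3,0)='.' but target has 'O' -> reject
  (0,2)=. (1,2)=. (3,0)=O (3,2)=. -> step gives (2,2)='O' but target has '.' -> reject
  (0,2)=. (1,2)=. (3,0)=O (3,2)=O -> step reproduces the target at every cell -> ACCEPT
  (0,2)=. (1,2)=O (3,0)=. (3,2)=. -> step gives (0,1)='O' but target has '.' -> reject
  (0,2)=. (1,2)=O (3,0)=. (3,2)=O -> step gives (0,1)='O' but target has '.' -> reject
  (0,2)=. (1,2)=O (3,0)=O (3,2)=. -> step gives (0,1)='O' but target has '.' -> reject
  (0,2)=. (1,2)=O (3,0)=O (3,2)=O -> step gives (0,1)='O' but target has '.' -> reject
  (0,2)=O (1,2)=. (3,0)=. (3,2)=. -> step gives (0,1)='O' but target has '.' -> reject
  (0,2)=O (1,2)=. (3,0)=. (3,2)=O -> step gives (0,1)='O' but target has '.' -> reject
  (0,2)=O (1,2)=. (3,0)=O (3,2)=. -> step gives (0,1)='O' but target has '.' -> reject
  (0,2)=O (1,2)=. (3,0)=O (3,2)=O -> step gives (0,1)='O' but target has '.' -> reject
  (0,2)=O (1,2)=O (3,0)=. (3,2)=. -> step gives (0,2)='O' but target has '.' -> reject
  (0,2)=O (1,2)=O (3,0)=. (3,2)=O -> step gives (0,2)='O' but target has '.' -> reject
  (0,2)=O (1,2)=O (3,0)=O (3,2)=. -> step gives (0,2)='O' but target has '.' -> reject
  (0,2)=O (1,2)=O (3,0)=O (3,2)=O -> step gives (0,2)='O' but target has '.' -> reject
Unique solution: (0,2)=dead, (1,2)=dead, (3,0)=live, (3,2)=live.
Check: live-neighbor counts of every cell in the completed generation 0:
221212
222212
554211
232100
Applying B3/S23 to generation 0 with these counts gives:
......
OO....
......
OOO...
which matches the target exactly.

Answer: ....O.
OO..O.
.O....
OOO...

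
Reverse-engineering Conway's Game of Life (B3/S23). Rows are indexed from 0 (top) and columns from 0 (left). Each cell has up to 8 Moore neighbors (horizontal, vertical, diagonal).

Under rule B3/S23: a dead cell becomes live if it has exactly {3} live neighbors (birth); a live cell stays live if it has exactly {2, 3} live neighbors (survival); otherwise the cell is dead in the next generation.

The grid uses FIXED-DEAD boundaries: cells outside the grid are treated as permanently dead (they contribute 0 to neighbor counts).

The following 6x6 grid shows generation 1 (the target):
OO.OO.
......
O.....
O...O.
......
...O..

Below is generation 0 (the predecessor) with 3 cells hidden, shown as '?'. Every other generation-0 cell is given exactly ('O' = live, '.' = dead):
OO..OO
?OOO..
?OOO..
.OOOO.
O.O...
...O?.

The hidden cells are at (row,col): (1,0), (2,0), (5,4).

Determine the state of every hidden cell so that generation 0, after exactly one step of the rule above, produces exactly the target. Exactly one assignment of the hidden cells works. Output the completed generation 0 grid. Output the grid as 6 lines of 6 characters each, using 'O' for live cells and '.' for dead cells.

Hidden generation-0 cells (in order): (1,0), (2,0), (5,4).
A hidden cell only influences target cells in its own 3x3 neighborhood. Try each of the 2^3 = 8 assignments, step the completed generation 0 forward once under B3/S23, and compare with the target:
  (1,0)=. (2,0)=. (5,4)=. -> step gives (4,4)='O' but target has '.' -> reject
  (1,0)=. (2,0)=. (5,4)=O -> step reproduces the target at every cell -> ACCEPT
  (1,0)=. (2,0)=O (5,4)=. -> step gives (3,0)='.' but target has 'O' -> reject
  (1,0)=. (2,0)=O (5,4)=O -> step gives (3,0)='.' but target has 'O' -> reject
  (1,0)=O (2,0)=. (5,4)=. -> step gives (0,1)='.' but target has 'O' -> reject
  (1,0)=O (2,0)=. (5,4)=O -> step gives (0,1)='.' but target has 'O' -> reject
  (1,0)=O (2,0)=O (5,4)=. -> step gives (0,1)='.' but target has 'O' -> reject
  (1,0)=O (2,0)=O (5,4)=O -> step gives (0,1)='.' but target has 'O' -> reject
Unique solution: (1,0)=dead, (2,0)=dead, (5,4)=live.
Check: live-neighbor counts of every cell in the completed generation 0:
234321
456442
358641
356521
144642
122211
Applying B3/S23 to generation 0 with these counts gives:
OO.OO.
......
O.....
O...O.
......
...O..
which matches the target exactly.

Answer: OO..OO
.OOO..
.OOO..
.OOOO.
O.O...
...OO.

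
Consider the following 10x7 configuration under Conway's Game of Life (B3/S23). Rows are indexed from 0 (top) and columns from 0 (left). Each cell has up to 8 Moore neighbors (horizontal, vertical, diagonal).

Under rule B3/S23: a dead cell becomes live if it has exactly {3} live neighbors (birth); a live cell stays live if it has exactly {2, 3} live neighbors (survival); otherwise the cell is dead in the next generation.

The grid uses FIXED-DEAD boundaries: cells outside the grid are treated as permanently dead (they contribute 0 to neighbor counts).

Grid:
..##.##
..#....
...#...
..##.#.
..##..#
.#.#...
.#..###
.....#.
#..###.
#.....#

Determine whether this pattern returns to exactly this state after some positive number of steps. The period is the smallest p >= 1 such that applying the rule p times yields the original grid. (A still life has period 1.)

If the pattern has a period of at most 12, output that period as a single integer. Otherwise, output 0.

Simulating and comparing each generation to the original:
Gen 0 (original, given above): 25 live cells
Gen 1: 20 live cells, differs from original
Gen 2: 20 live cells, differs from original
Gen 3: 21 live cells, differs from original
Gen 4: 21 live cells, differs from original
Gen 5: 26 live cells, differs from original
Gen 6: 20 live cells, differs from original
Gen 7: 15 live cells, differs from original
Gen 8: 11 live cells, differs from original
Gen 9: 9 live cells, differs from original
Gen 10: 9 live cells, differs from original
Gen 11: 8 live cells, differs from original
Gen 12: 5 live cells, differs from original
No period found within 12 steps.

Answer: 0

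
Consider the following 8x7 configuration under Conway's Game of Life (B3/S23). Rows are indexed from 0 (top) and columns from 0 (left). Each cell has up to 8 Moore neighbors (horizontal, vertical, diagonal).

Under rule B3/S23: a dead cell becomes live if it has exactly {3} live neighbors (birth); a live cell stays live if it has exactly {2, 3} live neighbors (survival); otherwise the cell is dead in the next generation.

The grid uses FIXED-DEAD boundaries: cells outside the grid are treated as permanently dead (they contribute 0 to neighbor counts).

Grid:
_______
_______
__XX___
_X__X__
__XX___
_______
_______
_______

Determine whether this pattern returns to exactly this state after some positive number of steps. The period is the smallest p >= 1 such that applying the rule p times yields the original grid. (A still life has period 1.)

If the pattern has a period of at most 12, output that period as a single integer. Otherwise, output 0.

Simulating and comparing each generation to the original:
Gen 0 (original, given above): 6 live cells
Gen 1: 6 live cells, MATCHES original -> period = 1

Answer: 1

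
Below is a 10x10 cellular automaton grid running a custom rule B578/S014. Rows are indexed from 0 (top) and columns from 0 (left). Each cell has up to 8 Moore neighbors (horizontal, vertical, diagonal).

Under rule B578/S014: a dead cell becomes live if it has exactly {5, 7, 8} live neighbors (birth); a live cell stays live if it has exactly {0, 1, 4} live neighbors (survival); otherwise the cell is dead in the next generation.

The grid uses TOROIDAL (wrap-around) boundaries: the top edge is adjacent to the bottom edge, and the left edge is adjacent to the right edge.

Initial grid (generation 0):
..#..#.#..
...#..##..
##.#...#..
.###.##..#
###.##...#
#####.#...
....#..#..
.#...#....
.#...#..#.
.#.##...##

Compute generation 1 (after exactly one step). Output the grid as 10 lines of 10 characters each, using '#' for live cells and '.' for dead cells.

Answer: ..........
......#...
......#...
#..##.....
...#......
#.#.##....
.......#..
.#........
..........
..........

Derivation:
Simulating step by step:
Generation 0 (given above): 40 live cells
Generation 1: 12 live cells
(generation 1 grid is the final answer)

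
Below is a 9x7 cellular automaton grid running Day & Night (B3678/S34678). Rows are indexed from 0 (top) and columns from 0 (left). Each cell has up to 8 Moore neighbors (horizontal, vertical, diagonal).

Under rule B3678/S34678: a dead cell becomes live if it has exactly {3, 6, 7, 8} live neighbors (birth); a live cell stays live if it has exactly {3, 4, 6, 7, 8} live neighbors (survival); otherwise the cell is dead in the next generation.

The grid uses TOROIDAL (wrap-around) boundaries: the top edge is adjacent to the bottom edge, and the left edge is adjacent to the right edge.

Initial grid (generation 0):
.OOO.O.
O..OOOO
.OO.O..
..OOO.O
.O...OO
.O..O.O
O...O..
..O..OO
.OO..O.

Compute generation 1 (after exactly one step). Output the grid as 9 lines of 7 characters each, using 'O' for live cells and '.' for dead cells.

Answer: .O.OOO.
O.O..OO
.OOO.O.
..OOO..
......O
......O
OO.O...
O..OOOO
OO...O.

Derivation:
Simulating step by step:
Generation 0 (given above): 30 live cells
Generation 1: 28 live cells
(generation 1 grid is the final answer)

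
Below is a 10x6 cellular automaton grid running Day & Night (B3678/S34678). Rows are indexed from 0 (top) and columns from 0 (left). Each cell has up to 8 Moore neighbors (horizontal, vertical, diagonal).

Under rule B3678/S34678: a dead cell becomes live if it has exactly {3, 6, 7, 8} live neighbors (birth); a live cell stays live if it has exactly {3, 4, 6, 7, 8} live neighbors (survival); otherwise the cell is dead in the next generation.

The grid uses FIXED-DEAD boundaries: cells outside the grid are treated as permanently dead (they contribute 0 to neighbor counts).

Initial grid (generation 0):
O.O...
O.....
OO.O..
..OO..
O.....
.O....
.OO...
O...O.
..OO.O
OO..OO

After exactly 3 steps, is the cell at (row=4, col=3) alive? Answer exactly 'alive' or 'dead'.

Answer: alive

Derivation:
Simulating step by step:
Generation 0 (given above): 21 live cells
Generation 1: 19 live cells
.O....
O.O...
.O....
O.O...
.OO...
OOO...
OO....
......
O..O.O
..OOO.
Generation 2: 19 live cells
......
......
OOO...
..O...
.OOO..
OOO...
OOO...
OO....
..OO..
...OO.
Generation 3: 19 live cells
......
.O....
.O....
OO....
O..O..
OOO...
.OO...
O..O..
.OOOO.
..OO..

Cell (4,3) at generation 3: 1 -> alive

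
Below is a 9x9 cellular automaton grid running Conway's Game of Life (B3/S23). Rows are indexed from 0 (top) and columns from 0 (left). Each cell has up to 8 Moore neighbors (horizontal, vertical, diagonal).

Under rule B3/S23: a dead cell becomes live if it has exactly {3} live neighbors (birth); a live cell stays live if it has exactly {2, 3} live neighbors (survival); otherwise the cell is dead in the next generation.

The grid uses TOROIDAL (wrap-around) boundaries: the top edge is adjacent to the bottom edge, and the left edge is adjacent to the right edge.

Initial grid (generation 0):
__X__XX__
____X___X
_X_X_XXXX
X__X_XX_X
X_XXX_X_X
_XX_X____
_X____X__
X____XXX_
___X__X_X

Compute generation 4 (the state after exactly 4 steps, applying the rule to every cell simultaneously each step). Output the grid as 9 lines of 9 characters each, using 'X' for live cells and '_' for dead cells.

Answer: XXX______
_X_X_____
__X______
_________
_________
_X____XX_
__X_XXXX_
__X_XX___
XXX__X___

Derivation:
Simulating step by step:
Generation 0 (given above): 34 live cells
Generation 1: 25 live cells
___XXXX__
X_XXX___X
__XX_____
_________
______X_X
____X__X_
XXX___XX_
X____X__X
____X___X
Generation 2: 24 live cells
X_X____XX
_X_______
_XX_X____
_________
_______X_
XX___X___
XX___XXX_
_____XX__
X__X__XXX
Generation 3: 20 live cells
__X___X__
___X____X
_XX______
_________
_________
XX___X_X_
XX__X__XX
_X__X____
XX___X___
Generation 4: 21 live cells
(generation 4 grid is the final answer)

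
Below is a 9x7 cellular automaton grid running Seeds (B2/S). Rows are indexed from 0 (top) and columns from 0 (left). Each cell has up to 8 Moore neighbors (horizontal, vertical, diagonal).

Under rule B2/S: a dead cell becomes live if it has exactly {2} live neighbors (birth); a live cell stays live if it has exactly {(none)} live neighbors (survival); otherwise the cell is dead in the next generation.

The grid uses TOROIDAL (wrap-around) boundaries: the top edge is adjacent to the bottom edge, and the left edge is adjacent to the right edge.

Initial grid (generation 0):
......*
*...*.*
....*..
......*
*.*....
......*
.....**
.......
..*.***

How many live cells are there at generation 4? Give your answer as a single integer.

Answer: 16

Derivation:
Simulating step by step:
Generation 0 (given above): 15 live cells
Generation 1: 15 live cells
.*.....
...*...
...*...
**.*.*.
.*...*.
.*.....
*......
*..*...
*..*...
Generation 2: 15 live cells
*..**..
....*..
**....*
.......
.......
..*...*
..*...*
..*.*..
....*.*
Generation 3: 16 live cells
......*
..*....
.....*.
.*....*
.......
**.*.*.
*......
**....*
***....
Generation 4: 16 live cells
...*...
.....**
***...*
*....*.
....**.
..*.*..
....**.
.......
.....*.
Population at generation 4: 16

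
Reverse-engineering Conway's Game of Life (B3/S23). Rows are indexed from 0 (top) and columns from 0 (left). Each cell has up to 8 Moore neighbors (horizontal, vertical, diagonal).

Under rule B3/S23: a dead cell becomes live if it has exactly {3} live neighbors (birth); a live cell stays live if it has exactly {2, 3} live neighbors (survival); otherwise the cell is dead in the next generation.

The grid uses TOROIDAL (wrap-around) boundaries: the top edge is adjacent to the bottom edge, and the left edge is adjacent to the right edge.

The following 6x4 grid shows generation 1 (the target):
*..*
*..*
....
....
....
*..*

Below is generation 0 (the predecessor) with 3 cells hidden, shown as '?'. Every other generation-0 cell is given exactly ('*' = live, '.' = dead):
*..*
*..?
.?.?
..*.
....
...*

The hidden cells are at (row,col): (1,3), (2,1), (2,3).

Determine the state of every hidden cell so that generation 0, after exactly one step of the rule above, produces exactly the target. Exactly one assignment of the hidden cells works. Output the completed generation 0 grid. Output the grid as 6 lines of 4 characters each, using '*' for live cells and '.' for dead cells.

Hidden generation-0 cells (in order): (1,3), (2,1), (2,3).
A hidden cell only influences target cells in its own 3x3 neighborhood. Try each of the 2^3 = 8 assignments, step the completed generation 0 forward once under B3/S23, and compare with the target:
  (1,3)=. (2,1)=. (2,3)=. -> step reproduces the target at every cell -> ACCEPT
  (1,3)=. (2,1)=. (2,3)=* -> step gives (1,3)='.' but target has '*' -> reject
  (1,3)=. (2,1)=* (2,3)=. -> step gives (1,1)='*' but target has '.' -> reject
  (1,3)=. (2,1)=* (2,3)=* -> step gives (1,0)='.' but target has '*' -> reject
  (1,3)=* (2,1)=. (2,3)=. -> step gives (0,0)='.' but target has '*' -> reject
  (1,3)=* (2,1)=. (2,3)=* -> step gives (0,0)='.' but target has '*' -> reject
  (1,3)=* (2,1)=* (2,3)=. -> step gives (0,0)='.' but target has '*' -> reject
  (1,3)=* (2,1)=* (2,3)=* -> step gives (0,0)='.' but target has '*' -> reject
Unique solution: (1,3)=dead, (2,1)=dead, (2,3)=dead.
Check: live-neighbor counts of every cell in the completed generation 0:
3223
2213
1212
0101
1122
3122
Applying B3/S23 to generation 0 with these counts gives:
*..*
*..*
....
....
....
*..*
which matches the target exactly.

Answer: *..*
*...
....
..*.
....
...*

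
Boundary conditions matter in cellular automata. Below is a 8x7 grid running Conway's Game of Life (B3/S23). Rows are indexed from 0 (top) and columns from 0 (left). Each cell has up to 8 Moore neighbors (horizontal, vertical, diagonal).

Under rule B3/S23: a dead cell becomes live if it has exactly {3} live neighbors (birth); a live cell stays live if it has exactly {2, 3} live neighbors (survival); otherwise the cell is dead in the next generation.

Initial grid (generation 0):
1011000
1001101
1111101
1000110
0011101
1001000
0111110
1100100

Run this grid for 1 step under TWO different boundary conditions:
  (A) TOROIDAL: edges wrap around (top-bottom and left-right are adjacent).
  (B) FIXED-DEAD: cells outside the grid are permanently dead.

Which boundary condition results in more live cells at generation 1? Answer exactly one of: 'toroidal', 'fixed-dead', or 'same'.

Under TOROIDAL boundary, generation 1:
0010010
0000000
0010000
0000000
1110001
1000001
0000011
1000011
Population = 14

Under FIXED-DEAD boundary, generation 1:
0111100
1000000
1010001
1000001
0110000
0000000
0000010
1100110
Population = 17

Comparison: toroidal=14, fixed-dead=17 -> fixed-dead

Answer: fixed-dead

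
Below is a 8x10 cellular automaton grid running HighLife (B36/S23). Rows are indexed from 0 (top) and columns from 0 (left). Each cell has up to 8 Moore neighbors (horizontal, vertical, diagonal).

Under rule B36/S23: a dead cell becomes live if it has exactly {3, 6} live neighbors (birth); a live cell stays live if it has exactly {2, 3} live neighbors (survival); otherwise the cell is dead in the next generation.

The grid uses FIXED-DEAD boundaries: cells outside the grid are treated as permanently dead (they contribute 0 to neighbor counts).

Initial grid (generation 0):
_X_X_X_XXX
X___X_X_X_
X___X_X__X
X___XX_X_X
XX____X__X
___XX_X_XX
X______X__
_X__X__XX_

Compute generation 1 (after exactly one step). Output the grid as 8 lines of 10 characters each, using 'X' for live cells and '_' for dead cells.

Simulating step by step:
Generation 0 (given above): 34 live cells
Generation 1: 40 live cells
(generation 1 grid is the final answer)

Answer: ____XXXXXX
XX_XX_X___
XX_XXXX__X
X___X__X_X
XX_X__X__X
XX___XX_XX
___XXXX__X
_______XX_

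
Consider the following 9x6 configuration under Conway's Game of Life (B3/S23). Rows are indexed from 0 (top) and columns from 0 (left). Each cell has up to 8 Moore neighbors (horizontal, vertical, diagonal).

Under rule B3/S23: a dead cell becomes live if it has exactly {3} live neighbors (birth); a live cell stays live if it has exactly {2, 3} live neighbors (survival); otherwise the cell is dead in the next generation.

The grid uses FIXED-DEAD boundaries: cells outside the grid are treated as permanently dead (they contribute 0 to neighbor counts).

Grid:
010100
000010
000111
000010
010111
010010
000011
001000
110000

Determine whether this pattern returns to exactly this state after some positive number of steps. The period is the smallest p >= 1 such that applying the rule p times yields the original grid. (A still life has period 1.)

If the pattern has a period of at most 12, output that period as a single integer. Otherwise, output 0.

Answer: 0

Derivation:
Simulating and comparing each generation to the original:
Gen 0 (original, given above): 18 live cells
Gen 1: 14 live cells, differs from original
Gen 2: 15 live cells, differs from original
Gen 3: 12 live cells, differs from original
Gen 4: 16 live cells, differs from original
Gen 5: 17 live cells, differs from original
Gen 6: 10 live cells, differs from original
Gen 7: 10 live cells, differs from original
Gen 8: 6 live cells, differs from original
Gen 9: 4 live cells, differs from original
Gen 10: 0 live cells, differs from original
Gen 11: 0 live cells, differs from original
Gen 12: 0 live cells, differs from original
No period found within 12 steps.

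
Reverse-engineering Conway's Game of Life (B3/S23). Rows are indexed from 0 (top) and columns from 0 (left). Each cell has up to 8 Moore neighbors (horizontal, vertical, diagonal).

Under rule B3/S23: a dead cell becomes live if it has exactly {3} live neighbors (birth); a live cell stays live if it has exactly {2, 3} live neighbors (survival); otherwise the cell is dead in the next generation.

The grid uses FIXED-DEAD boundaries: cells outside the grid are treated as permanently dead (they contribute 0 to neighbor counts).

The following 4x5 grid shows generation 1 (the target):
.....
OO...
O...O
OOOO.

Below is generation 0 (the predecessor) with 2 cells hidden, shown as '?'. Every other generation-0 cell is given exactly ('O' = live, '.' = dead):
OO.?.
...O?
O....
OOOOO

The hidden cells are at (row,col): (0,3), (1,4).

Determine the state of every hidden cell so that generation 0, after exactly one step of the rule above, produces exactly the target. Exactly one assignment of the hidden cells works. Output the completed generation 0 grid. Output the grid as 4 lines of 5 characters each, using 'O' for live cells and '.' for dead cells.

Hidden generation-0 cells (in order): (0,3), (1,4).
A hidden cell only influences target cells in its own 3x3 neighborhood. Try each of the 2^2 = 4 assignments, step the completed generation 0 forward once under B3/S23, and compare with the target:
  (0,3)=. (1,4)=. -> step reproduces the target at every cell -> ACCEPT
  (0,3)=. (1,4)=O -> step gives (2,4)='.' but target has 'O' -> reject
  (0,3)=O (1,4)=. -> step gives (0,2)='O' but target has '.' -> reject
  (0,3)=O (1,4)=O -> step gives (0,2)='O' but target has '.' -> reject
Unique solution: (0,3)=dead, (1,4)=dead.
Check: live-neighbor counts of every cell in the completed generation 0:
11211
33201
24443
23221
Applying B3/S23 to generation 0 with these counts gives:
.....
OO...
O...O
OOOO.
which matches the target exactly.

Answer: OO...
...O.
O....
OOOOO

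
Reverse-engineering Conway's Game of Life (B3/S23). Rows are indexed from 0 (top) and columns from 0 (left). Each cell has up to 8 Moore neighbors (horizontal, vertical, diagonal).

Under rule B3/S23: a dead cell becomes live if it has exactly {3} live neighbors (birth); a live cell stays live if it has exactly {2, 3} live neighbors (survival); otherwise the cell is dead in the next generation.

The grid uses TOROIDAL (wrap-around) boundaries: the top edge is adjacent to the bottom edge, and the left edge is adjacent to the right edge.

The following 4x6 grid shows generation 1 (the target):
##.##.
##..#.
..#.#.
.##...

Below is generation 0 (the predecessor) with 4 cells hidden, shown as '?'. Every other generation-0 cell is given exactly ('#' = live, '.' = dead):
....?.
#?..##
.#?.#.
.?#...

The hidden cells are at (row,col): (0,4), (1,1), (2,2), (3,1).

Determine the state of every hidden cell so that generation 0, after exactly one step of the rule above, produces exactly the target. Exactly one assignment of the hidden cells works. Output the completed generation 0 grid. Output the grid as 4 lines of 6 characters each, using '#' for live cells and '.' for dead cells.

Hidden generation-0 cells (in order): (0,4), (1,1), (2,2), (3,1).
A hidden cell only influences target cells in its own 3x3 neighborhood. Try each of the 2^4 = 16 assignments, step the completed generation 0 forward once under B3/S23, and compare with the target:
  (0,4)=. (1,1)=. (2,2)=. (3,1)=. -> step gives (0,0)='.' but target has '#' -> reject
  (0,4)=. (1,1)=. (2,2)=. (3,1)=# -> step gives (0,3)='.' but target has '#' -> reject
  (0,4)=. (1,1)=. (2,2)=# (3,1)=. -> step gives (0,0)='.' but target has '#' -> reject
  (0,4)=. (1,1)=. (2,2)=# (3,1)=# -> step gives (0,3)='.' but target has '#' -> reject
  (0,4)=. (1,1)=# (2,2)=. (3,1)=. -> step gives (0,3)='.' but target has '#' -> reject
  (0,4)=. (1,1)=# (2,2)=. (3,1)=# -> step gives (0,0)='.' but target has '#' -> reject
  (0,4)=. (1,1)=# (2,2)=# (3,1)=. -> step gives (0,3)='.' but target has '#' -> reject
  (0,4)=. (1,1)=# (2,2)=# (3,1)=# -> step gives (0,0)='.' but target has '#' -> reject
  (0,4)=# (1,1)=. (2,2)=. (3,1)=. -> step gives (0,0)='.' but target has '#' -> reject
  (0,4)=# (1,1)=. (2,2)=. (3,1)=# -> step gives (1,1)='.' but target has '#' -> reject
  (0,4)=# (1,1)=. (2,2)=# (3,1)=. -> step gives (0,0)='.' but target has '#' -> reject
  (0,4)=# (1,1)=. (2,2)=# (3,1)=# -> step reproduces the target at every cell -> ACCEPT
  (0,4)=# (1,1)=# (2,2)=. (3,1)=. -> step gives (1,3)='#' but target has '.' -> reject
  (0,4)=# (1,1)=# (2,2)=. (3,1)=# -> step gives (0,0)='.' but target has '#' -> reject
  (0,4)=# (1,1)=# (2,2)=# (3,1)=. -> step gives (1,2)='#' but target has '.' -> reject
  (0,4)=# (1,1)=# (2,2)=# (3,1)=# -> step gives (0,0)='.' but target has '#' -> reject
Unique solution: (0,4)=live, (1,1)=dead, (2,2)=live, (3,1)=live.
Check: live-neighbor counts of every cell in the completed generation 0:
332324
232434
443424
233422
Applying B3/S23 to generation 0 with these counts gives:
##.##.
##..#.
..#.#.
.##...
which matches the target exactly.

Answer: ....#.
#...##
.##.#.
.##...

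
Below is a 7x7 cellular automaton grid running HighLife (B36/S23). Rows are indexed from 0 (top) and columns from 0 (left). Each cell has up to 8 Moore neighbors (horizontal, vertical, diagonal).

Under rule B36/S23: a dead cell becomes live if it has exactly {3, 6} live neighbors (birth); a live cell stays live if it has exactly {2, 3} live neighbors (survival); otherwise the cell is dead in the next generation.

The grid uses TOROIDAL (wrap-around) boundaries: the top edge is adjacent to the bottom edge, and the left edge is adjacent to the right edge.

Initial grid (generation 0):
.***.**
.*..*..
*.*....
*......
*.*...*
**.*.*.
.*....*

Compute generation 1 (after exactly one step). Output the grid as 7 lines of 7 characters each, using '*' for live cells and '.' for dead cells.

Simulating step by step:
Generation 0 (given above): 19 live cells
Generation 1: 15 live cells
(generation 1 grid is the final answer)

Answer: .*.****
....***
*......
*......
..*....
.....*.
*.**...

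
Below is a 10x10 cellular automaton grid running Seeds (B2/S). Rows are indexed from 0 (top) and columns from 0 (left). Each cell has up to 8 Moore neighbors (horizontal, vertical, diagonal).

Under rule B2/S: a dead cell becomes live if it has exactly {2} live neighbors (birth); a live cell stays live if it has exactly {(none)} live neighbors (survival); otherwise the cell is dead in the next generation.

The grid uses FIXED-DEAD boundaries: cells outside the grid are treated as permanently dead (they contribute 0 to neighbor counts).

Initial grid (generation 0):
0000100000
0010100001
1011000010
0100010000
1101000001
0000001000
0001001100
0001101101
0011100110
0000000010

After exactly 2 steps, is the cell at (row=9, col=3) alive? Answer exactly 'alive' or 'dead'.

Answer: alive

Derivation:
Simulating step by step:
Generation 0 (given above): 29 live cells
Generation 1: 20 live cells
0000010000
0000010010
0000010001
0000000011
0000111000
1101110010
0010000000
0000000000
0000000000
0010100001
Generation 2: 15 live cells
0000101000
0000000001
0000101100
0000000100
1110000000
0000000100
1000010000
0000000000
0001000000
0001000000

Cell (9,3) at generation 2: 1 -> alive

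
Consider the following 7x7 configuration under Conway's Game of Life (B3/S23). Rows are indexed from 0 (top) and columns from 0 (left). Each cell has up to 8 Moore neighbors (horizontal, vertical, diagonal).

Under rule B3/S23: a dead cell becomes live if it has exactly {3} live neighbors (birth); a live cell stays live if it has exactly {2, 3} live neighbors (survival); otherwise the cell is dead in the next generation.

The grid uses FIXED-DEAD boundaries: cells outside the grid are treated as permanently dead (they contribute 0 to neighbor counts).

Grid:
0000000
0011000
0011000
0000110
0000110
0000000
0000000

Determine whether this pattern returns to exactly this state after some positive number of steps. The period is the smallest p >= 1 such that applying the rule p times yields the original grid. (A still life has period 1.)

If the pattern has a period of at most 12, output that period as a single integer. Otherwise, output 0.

Answer: 2

Derivation:
Simulating and comparing each generation to the original:
Gen 0 (original, given above): 8 live cells
Gen 1: 6 live cells, differs from original
Gen 2: 8 live cells, MATCHES original -> period = 2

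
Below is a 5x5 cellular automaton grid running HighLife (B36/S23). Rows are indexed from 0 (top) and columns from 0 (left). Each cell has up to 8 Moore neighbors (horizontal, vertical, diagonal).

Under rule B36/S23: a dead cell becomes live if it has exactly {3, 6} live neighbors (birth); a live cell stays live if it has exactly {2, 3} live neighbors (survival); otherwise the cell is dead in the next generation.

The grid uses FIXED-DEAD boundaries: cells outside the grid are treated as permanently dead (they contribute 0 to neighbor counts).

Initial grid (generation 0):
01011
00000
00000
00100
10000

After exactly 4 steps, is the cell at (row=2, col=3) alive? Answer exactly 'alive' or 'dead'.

Simulating step by step:
Generation 0 (given above): 5 live cells
Generation 1: 0 live cells
00000
00000
00000
00000
00000
Generation 2: 0 live cells
00000
00000
00000
00000
00000
Generation 3: 0 live cells
00000
00000
00000
00000
00000
Generation 4: 0 live cells
00000
00000
00000
00000
00000

Cell (2,3) at generation 4: 0 -> dead

Answer: dead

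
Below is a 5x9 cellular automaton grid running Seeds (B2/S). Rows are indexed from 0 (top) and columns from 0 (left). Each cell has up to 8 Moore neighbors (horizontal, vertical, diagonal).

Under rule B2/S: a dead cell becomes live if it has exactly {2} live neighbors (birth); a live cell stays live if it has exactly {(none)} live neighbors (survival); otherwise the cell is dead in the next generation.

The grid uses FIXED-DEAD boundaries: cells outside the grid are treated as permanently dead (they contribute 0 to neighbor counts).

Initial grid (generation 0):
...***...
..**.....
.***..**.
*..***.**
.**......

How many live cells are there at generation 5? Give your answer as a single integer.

Simulating step by step:
Generation 0 (given above): 18 live cells
Generation 1: 7 live cells
.........
.......*.
*........
.........
*....****
Generation 2: 4 live cells
.........
.........
.........
**...*..*
.........
Generation 3: 4 live cells
.........
.........
**.......
.........
**.......
Generation 4: 3 live cells
.........
**.......
.........
..*......
.........
Generation 5: 4 live cells
**.......
.........
*.*......
.........
.........
Population at generation 5: 4

Answer: 4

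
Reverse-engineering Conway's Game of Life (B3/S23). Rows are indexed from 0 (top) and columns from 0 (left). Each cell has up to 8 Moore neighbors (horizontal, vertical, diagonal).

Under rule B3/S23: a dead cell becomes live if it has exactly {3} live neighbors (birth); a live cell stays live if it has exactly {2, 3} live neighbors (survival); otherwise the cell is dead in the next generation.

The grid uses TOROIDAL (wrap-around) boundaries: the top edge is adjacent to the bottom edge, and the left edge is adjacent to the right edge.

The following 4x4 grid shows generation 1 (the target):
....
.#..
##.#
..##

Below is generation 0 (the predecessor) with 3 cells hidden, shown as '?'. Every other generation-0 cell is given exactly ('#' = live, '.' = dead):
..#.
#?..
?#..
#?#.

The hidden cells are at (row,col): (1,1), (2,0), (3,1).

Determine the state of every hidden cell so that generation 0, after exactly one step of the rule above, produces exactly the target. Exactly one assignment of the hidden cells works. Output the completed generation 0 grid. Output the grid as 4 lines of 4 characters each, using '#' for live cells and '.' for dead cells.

Answer: ..#.
#...
.#..
#.#.

Derivation:
Hidden generation-0 cells (in order): (1,1), (2,0), (3,1).
A hidden cell only influences target cells in its own 3x3 neighborhood. Try each of the 2^3 = 8 assignments, step the completed generation 0 forward once under B3/S23, and compare with the target:
  (1,1)=. (2,0)=. (3,1)=. -> step reproduces the target at every cell -> ACCEPT
  (1,1)=. (2,0)=. (3,1)=# -> step gives (0,0)='#' but target has '.' -> reject
  (1,1)=. (2,0)=# (3,1)=. -> step gives (1,0)='#' but target has '.' -> reject
  (1,1)=. (2,0)=# (3,1)=# -> step gives (0,0)='#' but target has '.' -> reject
  (1,1)=# (2,0)=. (3,1)=. -> step gives (0,0)='#' but target has '.' -> reject
  (1,1)=# (2,0)=. (3,1)=# -> step gives (0,2)='#' but target has '.' -> reject
  (1,1)=# (2,0)=# (3,1)=. -> step gives (0,0)='#' but target has '.' -> reject
  (1,1)=# (2,0)=# (3,1)=# -> step gives (0,2)='#' but target has '.' -> reject
Unique solution: (1,1)=dead, (2,0)=dead, (3,1)=dead.
Check: live-neighbor counts of every cell in the completed generation 0:
2414
1322
3323
1423
Applying B3/S23 to generation 0 with these counts gives:
....
.#..
##.#
..##
which matches the target exactly.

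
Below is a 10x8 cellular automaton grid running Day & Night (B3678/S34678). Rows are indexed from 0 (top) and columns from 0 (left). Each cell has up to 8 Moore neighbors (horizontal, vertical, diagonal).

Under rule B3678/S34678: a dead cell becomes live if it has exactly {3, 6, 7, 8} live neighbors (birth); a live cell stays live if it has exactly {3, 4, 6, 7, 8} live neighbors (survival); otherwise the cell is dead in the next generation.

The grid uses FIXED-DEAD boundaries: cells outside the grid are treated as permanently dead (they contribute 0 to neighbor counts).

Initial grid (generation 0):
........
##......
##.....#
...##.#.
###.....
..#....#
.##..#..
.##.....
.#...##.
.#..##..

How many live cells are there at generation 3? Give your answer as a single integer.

Simulating step by step:
Generation 0 (given above): 24 live cells
Generation 1: 25 live cells
........
##......
###.....
........
.##.....
####....
.###....
###..##.
##..##..
.....##.
Generation 2: 27 live cells
........
###.....
##......
#.......
####....
####....
.####...
##...#..
###.#...
....##..
Generation 3: 27 live cells
.#......
##......
#.#.....
##......
##.#....
####....
.####...
###.....
##.##...
.#.#....
Population at generation 3: 27

Answer: 27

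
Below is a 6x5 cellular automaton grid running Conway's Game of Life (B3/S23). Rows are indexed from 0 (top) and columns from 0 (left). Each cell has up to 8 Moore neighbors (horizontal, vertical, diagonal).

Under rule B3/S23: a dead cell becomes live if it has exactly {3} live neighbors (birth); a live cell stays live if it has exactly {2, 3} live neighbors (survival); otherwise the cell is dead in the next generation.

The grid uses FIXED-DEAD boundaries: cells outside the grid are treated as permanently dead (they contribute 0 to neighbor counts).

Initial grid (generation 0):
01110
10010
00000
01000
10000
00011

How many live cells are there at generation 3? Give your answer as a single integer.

Answer: 0

Derivation:
Simulating step by step:
Generation 0 (given above): 9 live cells
Generation 1: 5 live cells
01110
01010
00000
00000
00000
00000
Generation 2: 4 live cells
01010
01010
00000
00000
00000
00000
Generation 3: 0 live cells
00000
00000
00000
00000
00000
00000
Population at generation 3: 0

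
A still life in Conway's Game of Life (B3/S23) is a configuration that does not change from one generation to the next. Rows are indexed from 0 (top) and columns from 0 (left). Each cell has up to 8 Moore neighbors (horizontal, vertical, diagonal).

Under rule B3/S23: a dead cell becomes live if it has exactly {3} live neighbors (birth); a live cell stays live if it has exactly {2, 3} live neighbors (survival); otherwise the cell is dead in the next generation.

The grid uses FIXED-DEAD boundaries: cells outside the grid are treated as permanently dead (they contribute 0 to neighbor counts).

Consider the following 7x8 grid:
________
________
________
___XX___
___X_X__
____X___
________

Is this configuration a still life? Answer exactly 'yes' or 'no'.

Compute generation 1 and compare to generation 0 (given above):
Generation 1:
________
________
________
___XX___
___X_X__
____X___
________
The grids are IDENTICAL -> still life.

Answer: yes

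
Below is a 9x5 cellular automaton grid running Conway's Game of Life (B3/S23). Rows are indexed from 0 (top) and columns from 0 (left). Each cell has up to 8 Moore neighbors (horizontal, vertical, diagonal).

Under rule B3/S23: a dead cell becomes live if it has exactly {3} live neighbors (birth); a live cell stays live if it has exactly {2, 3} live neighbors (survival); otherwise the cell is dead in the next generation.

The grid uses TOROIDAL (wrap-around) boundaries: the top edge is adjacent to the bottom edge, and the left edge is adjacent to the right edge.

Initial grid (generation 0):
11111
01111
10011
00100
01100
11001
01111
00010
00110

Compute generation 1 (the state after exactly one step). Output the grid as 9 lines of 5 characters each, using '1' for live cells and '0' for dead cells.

Answer: 00000
00000
10000
10101
00110
00001
01000
01000
10000

Derivation:
Simulating step by step:
Generation 0 (given above): 25 live cells
Generation 1: 10 live cells
(generation 1 grid is the final answer)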